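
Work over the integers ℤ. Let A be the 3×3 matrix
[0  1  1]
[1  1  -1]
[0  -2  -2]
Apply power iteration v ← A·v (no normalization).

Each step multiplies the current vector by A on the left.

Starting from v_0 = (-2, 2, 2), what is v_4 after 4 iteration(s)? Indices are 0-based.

v_0 = (-2, 2, 2).
v_1 = A·v_0 = (4, -2, -8).
v_2 = A·v_1 = (-10, 10, 20).
v_3 = A·v_2 = (30, -20, -60).
v_4 = A·v_3 = (-80, 70, 160).

v_4 = (-80, 70, 160)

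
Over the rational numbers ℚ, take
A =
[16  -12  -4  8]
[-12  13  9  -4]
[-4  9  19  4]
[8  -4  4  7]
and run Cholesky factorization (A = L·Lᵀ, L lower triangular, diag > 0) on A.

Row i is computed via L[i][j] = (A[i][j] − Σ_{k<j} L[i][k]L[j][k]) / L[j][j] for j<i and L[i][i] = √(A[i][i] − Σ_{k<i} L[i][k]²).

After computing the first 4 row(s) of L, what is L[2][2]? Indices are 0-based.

L[2][2] = 3

Step 1: L[0][0] = √(16) = 4.
  L[1][0] = (-12) / L[0][0] = -3.
Step 2: L[1][1] = √(4) = 2.
  L[2][0] = (-4) / L[0][0] = -1.
  L[2][1] = (6) / L[1][1] = 3.
Step 3: L[2][2] = √(9) = 3.
  L[3][0] = (8) / L[0][0] = 2.
  L[3][1] = (2) / L[1][1] = 1.
  L[3][2] = (3) / L[2][2] = 1.
Step 4: L[3][3] = √(1) = 1.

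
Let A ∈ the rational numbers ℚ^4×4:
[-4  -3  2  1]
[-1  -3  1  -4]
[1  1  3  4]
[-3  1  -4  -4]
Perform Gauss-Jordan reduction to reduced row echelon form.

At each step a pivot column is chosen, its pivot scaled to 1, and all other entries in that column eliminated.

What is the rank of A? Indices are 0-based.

step 1: normalize row 0 (÷-4) = (1, 3/4, -1/2, -1/4)
  row 1: subtract -1×row0 = (0, -9/4, 1/2, -17/4)
  row 2: subtract 1×row0 = (0, 1/4, 7/2, 17/4)
  row 3: subtract -3×row0 = (0, 13/4, -11/2, -19/4)
step 2: normalize row 1 (÷-9/4) = (0, 1, -2/9, 17/9)
  row 0: subtract 3/4×row1 = (1, 0, -1/3, -5/3)
  row 2: subtract 1/4×row1 = (0, 0, 32/9, 34/9)
  row 3: subtract 13/4×row1 = (0, 0, -43/9, -98/9)
step 3: normalize row 2 (÷32/9) = (0, 0, 1, 17/16)
  row 0: subtract -1/3×row2 = (1, 0, 0, -21/16)
  row 1: subtract -2/9×row2 = (0, 1, 0, 17/8)
  row 3: subtract -43/9×row2 = (0, 0, 0, -93/16)
step 4: normalize row 3 (÷-93/16) = (0, 0, 0, 1)
  row 0: subtract -21/16×row3 = (1, 0, 0, 0)
  row 1: subtract 17/8×row3 = (0, 1, 0, 0)
  row 2: subtract 17/16×row3 = (0, 0, 1, 0)

rank = 4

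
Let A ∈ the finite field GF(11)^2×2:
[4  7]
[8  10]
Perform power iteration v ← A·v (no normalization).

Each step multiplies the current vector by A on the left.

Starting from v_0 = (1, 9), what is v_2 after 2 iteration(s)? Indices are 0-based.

v_0 = (1, 9).
v_1 = A·v_0 = (1, 10).
v_2 = A·v_1 = (8, 9).

v_2 = (8, 9)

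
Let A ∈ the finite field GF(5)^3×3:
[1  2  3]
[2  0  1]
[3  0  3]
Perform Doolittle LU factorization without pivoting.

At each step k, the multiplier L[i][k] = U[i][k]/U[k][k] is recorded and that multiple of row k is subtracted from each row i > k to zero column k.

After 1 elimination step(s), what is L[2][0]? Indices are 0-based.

[col 0] pivot 1
  R1 -= 2*R0 → (0, 1, 0)  (L[1][0] := 2)
  R2 -= 3*R0 → (0, 4, 4)  (L[2][0] := 3)

L[2][0] = 3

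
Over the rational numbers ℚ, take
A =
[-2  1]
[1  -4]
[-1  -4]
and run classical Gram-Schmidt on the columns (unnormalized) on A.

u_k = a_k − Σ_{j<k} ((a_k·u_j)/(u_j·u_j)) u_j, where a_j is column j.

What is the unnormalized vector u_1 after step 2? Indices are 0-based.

u_1 = (1/3, -11/3, -13/3)

Step 1: u_0 = a_0 = (-2, 1, -1).
Step 2: u_1 = a_1 − (-1/3)·u_0 = (1/3, -11/3, -13/3).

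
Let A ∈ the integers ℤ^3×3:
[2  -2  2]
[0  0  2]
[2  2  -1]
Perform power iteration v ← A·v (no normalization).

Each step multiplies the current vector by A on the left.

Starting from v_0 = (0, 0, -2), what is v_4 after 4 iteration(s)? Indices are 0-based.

v_0 = (0, 0, -2).
v_1 = A·v_0 = (-4, -4, 2).
v_2 = A·v_1 = (4, 4, -18).
v_3 = A·v_2 = (-36, -36, 34).
v_4 = A·v_3 = (68, 68, -178).

v_4 = (68, 68, -178)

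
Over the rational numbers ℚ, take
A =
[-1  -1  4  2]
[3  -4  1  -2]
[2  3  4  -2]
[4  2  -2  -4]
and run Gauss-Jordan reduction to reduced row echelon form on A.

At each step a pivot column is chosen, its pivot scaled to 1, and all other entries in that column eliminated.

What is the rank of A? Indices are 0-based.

[1] R0 /= -1  ⇒  (1, 1, -4, -2)
     R1 -= 3·R0  ⇒  (0, -7, 13, 4)
     R2 -= 2·R0  ⇒  (0, 1, 12, 2)
     R3 -= 4·R0  ⇒  (0, -2, 14, 4)
[2] R1 /= -7  ⇒  (0, 1, -13/7, -4/7)
     R0 -= 1·R1  ⇒  (1, 0, -15/7, -10/7)
     R2 -= 1·R1  ⇒  (0, 0, 97/7, 18/7)
     R3 -= -2·R1  ⇒  (0, 0, 72/7, 20/7)
[3] R2 /= 97/7  ⇒  (0, 0, 1, 18/97)
     R0 -= -15/7·R2  ⇒  (1, 0, 0, -100/97)
     R1 -= -13/7·R2  ⇒  (0, 1, 0, -22/97)
     R3 -= 72/7·R2  ⇒  (0, 0, 0, 92/97)
[4] R3 /= 92/97  ⇒  (0, 0, 0, 1)
     R0 -= -100/97·R3  ⇒  (1, 0, 0, 0)
     R1 -= -22/97·R3  ⇒  (0, 1, 0, 0)
     R2 -= 18/97·R3  ⇒  (0, 0, 1, 0)

rank = 4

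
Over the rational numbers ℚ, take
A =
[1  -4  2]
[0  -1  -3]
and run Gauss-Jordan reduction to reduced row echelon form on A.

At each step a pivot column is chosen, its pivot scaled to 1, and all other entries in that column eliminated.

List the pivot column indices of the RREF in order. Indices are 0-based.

pivot columns: 0, 1

step 1: normalize row 0 (÷1) = (1, -4, 2)
step 2: normalize row 1 (÷-1) = (0, 1, 3)
  row 0: subtract -4×row1 = (1, 0, 14)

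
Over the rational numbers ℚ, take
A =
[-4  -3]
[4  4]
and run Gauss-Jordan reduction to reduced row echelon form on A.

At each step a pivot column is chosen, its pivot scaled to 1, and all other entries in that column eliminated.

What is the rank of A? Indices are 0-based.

rank = 2

step 1: normalize row 0 (÷-4) = (1, 3/4)
  row 1: subtract 4×row0 = (0, 1)
step 2: normalize row 1 (÷1) = (0, 1)
  row 0: subtract 3/4×row1 = (1, 0)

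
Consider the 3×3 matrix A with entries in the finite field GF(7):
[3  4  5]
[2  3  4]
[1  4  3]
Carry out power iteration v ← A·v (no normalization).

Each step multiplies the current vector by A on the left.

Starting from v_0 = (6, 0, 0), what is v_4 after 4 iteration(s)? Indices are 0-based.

v_4 = (2, 2, 0)

v_0 = (6, 0, 0).
v_1 = A·v_0 = (4, 5, 6).
v_2 = A·v_1 = (6, 5, 0).
v_3 = A·v_2 = (3, 6, 5).
v_4 = A·v_3 = (2, 2, 0).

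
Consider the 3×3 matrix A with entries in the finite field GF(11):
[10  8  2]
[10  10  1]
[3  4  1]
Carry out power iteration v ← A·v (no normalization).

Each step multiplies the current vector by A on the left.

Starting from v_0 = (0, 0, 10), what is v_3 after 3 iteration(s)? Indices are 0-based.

v_0 = (0, 0, 10).
v_1 = A·v_0 = (9, 10, 10).
v_2 = A·v_1 = (3, 2, 0).
v_3 = A·v_2 = (2, 6, 6).

v_3 = (2, 6, 6)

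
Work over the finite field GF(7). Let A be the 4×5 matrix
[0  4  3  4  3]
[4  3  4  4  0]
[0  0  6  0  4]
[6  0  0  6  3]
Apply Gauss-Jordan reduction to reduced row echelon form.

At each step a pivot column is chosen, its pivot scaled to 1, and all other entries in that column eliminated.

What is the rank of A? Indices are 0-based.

rank = 4

step 1: exchange rows 0,1
step 1: normalize row 0 (÷4) = (1, 6, 1, 1, 0)
  row 3: subtract 6×row0 = (0, 6, 1, 0, 3)
step 2: normalize row 1 (÷4) = (0, 1, 6, 1, 6)
  row 0: subtract 6×row1 = (1, 0, 0, 2, 6)
  row 3: subtract 6×row1 = (0, 0, 0, 1, 2)
step 3: normalize row 2 (÷6) = (0, 0, 1, 0, 3)
  row 1: subtract 6×row2 = (0, 1, 0, 1, 2)
step 4: normalize row 3 (÷1) = (0, 0, 0, 1, 2)
  row 0: subtract 2×row3 = (1, 0, 0, 0, 2)
  row 1: subtract 1×row3 = (0, 1, 0, 0, 0)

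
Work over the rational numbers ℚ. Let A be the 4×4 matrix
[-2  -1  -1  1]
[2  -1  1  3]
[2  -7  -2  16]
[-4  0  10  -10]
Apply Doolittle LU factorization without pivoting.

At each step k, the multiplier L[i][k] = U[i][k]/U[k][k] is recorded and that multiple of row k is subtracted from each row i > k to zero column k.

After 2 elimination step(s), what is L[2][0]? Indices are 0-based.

L[2][0] = -1

k=0: U[0][0]=-2
  eliminate (1,0): mult=-1, new row 1: (0, -2, 0, 4); set L[1][0]=-1
  eliminate (2,0): mult=-1, new row 2: (0, -8, -3, 17); set L[2][0]=-1
  eliminate (3,0): mult=2, new row 3: (0, 2, 12, -12); set L[3][0]=2
k=1: U[1][1]=-2
  eliminate (2,1): mult=4, new row 2: (0, 0, -3, 1); set L[2][1]=4
  eliminate (3,1): mult=-1, new row 3: (0, 0, 12, -8); set L[3][1]=-1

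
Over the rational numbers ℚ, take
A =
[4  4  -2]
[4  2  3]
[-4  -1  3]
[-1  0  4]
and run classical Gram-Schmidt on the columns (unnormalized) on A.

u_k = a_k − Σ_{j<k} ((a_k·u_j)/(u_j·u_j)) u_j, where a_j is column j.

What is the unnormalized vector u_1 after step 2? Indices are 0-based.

Step 1: u_0 = a_0 = (4, 4, -4, -1).
Step 2: u_1 = a_1 − (4/7)·u_0 = (12/7, -2/7, 9/7, 4/7).

u_1 = (12/7, -2/7, 9/7, 4/7)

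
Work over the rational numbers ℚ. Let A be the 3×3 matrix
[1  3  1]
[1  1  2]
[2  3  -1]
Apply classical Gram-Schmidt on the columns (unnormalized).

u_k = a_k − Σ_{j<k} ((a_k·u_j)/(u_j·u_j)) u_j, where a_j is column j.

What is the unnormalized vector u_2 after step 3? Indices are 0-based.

Step 1: u_0 = a_0 = (1, 1, 2).
Step 2: u_1 = a_1 − (5/3)·u_0 = (4/3, -2/3, -1/3).
Step 3: u_2 = a_2 − (1/6)·u_0 − (1/7)·u_1 = (9/14, 27/14, -9/7).

u_2 = (9/14, 27/14, -9/7)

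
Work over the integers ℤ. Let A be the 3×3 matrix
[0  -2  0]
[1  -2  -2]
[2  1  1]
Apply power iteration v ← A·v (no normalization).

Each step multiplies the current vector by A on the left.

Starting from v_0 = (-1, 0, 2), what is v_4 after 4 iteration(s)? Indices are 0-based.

v_0 = (-1, 0, 2).
v_1 = A·v_0 = (0, -5, 0).
v_2 = A·v_1 = (10, 10, -5).
v_3 = A·v_2 = (-20, 0, 25).
v_4 = A·v_3 = (0, -70, -15).

v_4 = (0, -70, -15)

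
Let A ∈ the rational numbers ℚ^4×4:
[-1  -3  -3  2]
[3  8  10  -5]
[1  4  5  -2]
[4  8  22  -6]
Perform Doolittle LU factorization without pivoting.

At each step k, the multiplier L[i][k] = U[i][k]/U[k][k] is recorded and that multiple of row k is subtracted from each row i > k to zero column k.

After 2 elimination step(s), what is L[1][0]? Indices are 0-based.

k=0: U[0][0]=-1
  eliminate (1,0): mult=-3, new row 1: (0, -1, 1, 1); set L[1][0]=-3
  eliminate (2,0): mult=-1, new row 2: (0, 1, 2, 0); set L[2][0]=-1
  eliminate (3,0): mult=-4, new row 3: (0, -4, 10, 2); set L[3][0]=-4
k=1: U[1][1]=-1
  eliminate (2,1): mult=-1, new row 2: (0, 0, 3, 1); set L[2][1]=-1
  eliminate (3,1): mult=4, new row 3: (0, 0, 6, -2); set L[3][1]=4

L[1][0] = -3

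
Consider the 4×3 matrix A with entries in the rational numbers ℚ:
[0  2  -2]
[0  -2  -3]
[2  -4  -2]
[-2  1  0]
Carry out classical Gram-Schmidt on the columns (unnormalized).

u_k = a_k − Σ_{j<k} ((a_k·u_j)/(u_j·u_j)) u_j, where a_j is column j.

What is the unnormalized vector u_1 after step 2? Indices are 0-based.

Step 1: u_0 = a_0 = (0, 0, 2, -2).
Step 2: u_1 = a_1 − (-5/4)·u_0 = (2, -2, -3/2, -3/2).

u_1 = (2, -2, -3/2, -3/2)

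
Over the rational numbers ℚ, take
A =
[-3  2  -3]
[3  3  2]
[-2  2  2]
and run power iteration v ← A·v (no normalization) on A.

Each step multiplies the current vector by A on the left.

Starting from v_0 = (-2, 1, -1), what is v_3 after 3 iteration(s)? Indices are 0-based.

v_3 = (289, -135, 114)

v_0 = (-2, 1, -1).
v_1 = A·v_0 = (11, -5, 4).
v_2 = A·v_1 = (-55, 26, -24).
v_3 = A·v_2 = (289, -135, 114).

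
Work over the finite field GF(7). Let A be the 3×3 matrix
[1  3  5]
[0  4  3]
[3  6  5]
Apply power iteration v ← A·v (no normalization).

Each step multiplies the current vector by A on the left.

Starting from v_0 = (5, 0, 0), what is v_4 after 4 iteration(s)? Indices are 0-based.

v_0 = (5, 0, 0).
v_1 = A·v_0 = (5, 0, 1).
v_2 = A·v_1 = (3, 3, 6).
v_3 = A·v_2 = (0, 2, 1).
v_4 = A·v_3 = (4, 4, 3).

v_4 = (4, 4, 3)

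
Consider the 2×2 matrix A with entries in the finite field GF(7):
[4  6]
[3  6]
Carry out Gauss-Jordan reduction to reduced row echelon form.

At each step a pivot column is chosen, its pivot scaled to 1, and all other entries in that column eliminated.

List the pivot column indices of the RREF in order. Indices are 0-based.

pivot columns: 0, 1

[1] R0 /= 4  ⇒  (1, 5)
     R1 -= 3·R0  ⇒  (0, 5)
[2] R1 /= 5  ⇒  (0, 1)
     R0 -= 5·R1  ⇒  (1, 0)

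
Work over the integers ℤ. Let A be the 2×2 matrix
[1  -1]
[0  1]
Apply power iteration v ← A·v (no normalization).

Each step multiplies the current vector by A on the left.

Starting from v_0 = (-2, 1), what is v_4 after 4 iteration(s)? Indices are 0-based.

v_0 = (-2, 1).
v_1 = A·v_0 = (-3, 1).
v_2 = A·v_1 = (-4, 1).
v_3 = A·v_2 = (-5, 1).
v_4 = A·v_3 = (-6, 1).

v_4 = (-6, 1)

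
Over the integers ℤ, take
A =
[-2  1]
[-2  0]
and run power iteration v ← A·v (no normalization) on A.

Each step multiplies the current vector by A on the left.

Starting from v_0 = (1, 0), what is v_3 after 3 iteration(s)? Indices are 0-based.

v_0 = (1, 0).
v_1 = A·v_0 = (-2, -2).
v_2 = A·v_1 = (2, 4).
v_3 = A·v_2 = (0, -4).

v_3 = (0, -4)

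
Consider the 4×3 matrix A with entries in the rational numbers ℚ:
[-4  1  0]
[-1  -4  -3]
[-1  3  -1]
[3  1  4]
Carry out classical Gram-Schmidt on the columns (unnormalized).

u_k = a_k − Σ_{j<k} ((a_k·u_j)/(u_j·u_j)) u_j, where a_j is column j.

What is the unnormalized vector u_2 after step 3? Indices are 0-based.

Step 1: u_0 = a_0 = (-4, -1, -1, 3).
Step 2: u_1 = a_1 − (0)·u_0 = (1, -4, 3, 1).
Step 3: u_2 = a_2 − (16/27)·u_0 − (13/27)·u_1 = (17/9, -13/27, -50/27, 47/27).

u_2 = (17/9, -13/27, -50/27, 47/27)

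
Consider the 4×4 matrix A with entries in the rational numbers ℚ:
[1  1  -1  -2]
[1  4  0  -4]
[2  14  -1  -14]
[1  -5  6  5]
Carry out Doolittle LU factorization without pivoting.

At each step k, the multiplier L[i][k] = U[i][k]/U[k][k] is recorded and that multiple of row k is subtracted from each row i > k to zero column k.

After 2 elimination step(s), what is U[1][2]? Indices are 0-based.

k=0: U[0][0]=1
  eliminate (1,0): mult=1, new row 1: (0, 3, 1, -2); set L[1][0]=1
  eliminate (2,0): mult=2, new row 2: (0, 12, 1, -10); set L[2][0]=2
  eliminate (3,0): mult=1, new row 3: (0, -6, 7, 7); set L[3][0]=1
k=1: U[1][1]=3
  eliminate (2,1): mult=4, new row 2: (0, 0, -3, -2); set L[2][1]=4
  eliminate (3,1): mult=-2, new row 3: (0, 0, 9, 3); set L[3][1]=-2

U[1][2] = 1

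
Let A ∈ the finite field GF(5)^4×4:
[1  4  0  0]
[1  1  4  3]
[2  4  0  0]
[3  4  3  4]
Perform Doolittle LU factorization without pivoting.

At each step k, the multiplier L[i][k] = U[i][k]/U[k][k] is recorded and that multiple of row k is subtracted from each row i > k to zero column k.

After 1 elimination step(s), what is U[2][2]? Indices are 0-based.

U[2][2] = 0

k=0: U[0][0]=1
  eliminate (1,0): mult=1, new row 1: (0, 2, 4, 3); set L[1][0]=1
  eliminate (2,0): mult=2, new row 2: (0, 1, 0, 0); set L[2][0]=2
  eliminate (3,0): mult=3, new row 3: (0, 2, 3, 4); set L[3][0]=3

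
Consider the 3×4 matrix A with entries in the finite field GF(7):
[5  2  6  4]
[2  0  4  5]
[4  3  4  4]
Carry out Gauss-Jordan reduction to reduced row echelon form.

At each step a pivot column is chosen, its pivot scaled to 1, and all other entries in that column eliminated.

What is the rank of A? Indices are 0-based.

rank = 3

[1] R0 /= 5  ⇒  (1, 6, 4, 5)
     R1 -= 2·R0  ⇒  (0, 2, 3, 2)
     R2 -= 4·R0  ⇒  (0, 0, 2, 5)
[2] R1 /= 2  ⇒  (0, 1, 5, 1)
     R0 -= 6·R1  ⇒  (1, 0, 2, 6)
[3] R2 /= 2  ⇒  (0, 0, 1, 6)
     R0 -= 2·R2  ⇒  (1, 0, 0, 1)
     R1 -= 5·R2  ⇒  (0, 1, 0, 6)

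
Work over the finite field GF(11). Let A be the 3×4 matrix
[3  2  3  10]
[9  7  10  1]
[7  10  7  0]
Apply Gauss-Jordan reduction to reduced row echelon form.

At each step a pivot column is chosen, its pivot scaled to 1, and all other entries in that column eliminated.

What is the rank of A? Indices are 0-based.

pivot(0,0)=3: scale R0 → (1, 8, 1, 7)
  clear (1,0): R1 −= (9)R0 → (0, 1, 1, 4)
  clear (2,0): R2 −= (7)R0 → (0, 9, 0, 6)
pivot(1,1)=1: scale R1 → (0, 1, 1, 4)
  clear (0,1): R0 −= (8)R1 → (1, 0, 4, 8)
  clear (2,1): R2 −= (9)R1 → (0, 0, 2, 3)
pivot(2,2)=2: scale R2 → (0, 0, 1, 7)
  clear (0,2): R0 −= (4)R2 → (1, 0, 0, 2)
  clear (1,2): R1 −= (1)R2 → (0, 1, 0, 8)

rank = 3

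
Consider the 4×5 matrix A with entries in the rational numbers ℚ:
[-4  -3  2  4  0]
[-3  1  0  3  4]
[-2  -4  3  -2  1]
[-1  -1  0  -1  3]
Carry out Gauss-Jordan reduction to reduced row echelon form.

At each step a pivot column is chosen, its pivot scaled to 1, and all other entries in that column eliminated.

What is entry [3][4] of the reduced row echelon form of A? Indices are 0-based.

[1] R0 /= -4  ⇒  (1, 3/4, -1/2, -1, 0)
     R1 -= -3·R0  ⇒  (0, 13/4, -3/2, 0, 4)
     R2 -= -2·R0  ⇒  (0, -5/2, 2, -4, 1)
     R3 -= -1·R0  ⇒  (0, -1/4, -1/2, -2, 3)
[2] R1 /= 13/4  ⇒  (0, 1, -6/13, 0, 16/13)
     R0 -= 3/4·R1  ⇒  (1, 0, -2/13, -1, -12/13)
     R2 -= -5/2·R1  ⇒  (0, 0, 11/13, -4, 53/13)
     R3 -= -1/4·R1  ⇒  (0, 0, -8/13, -2, 43/13)
[3] R2 /= 11/13  ⇒  (0, 0, 1, -52/11, 53/11)
     R0 -= -2/13·R2  ⇒  (1, 0, 0, -19/11, -2/11)
     R1 -= -6/13·R2  ⇒  (0, 1, 0, -24/11, 38/11)
     R3 -= -8/13·R2  ⇒  (0, 0, 0, -54/11, 69/11)
[4] R3 /= -54/11  ⇒  (0, 0, 0, 1, -23/18)
     R0 -= -19/11·R3  ⇒  (1, 0, 0, 0, -43/18)
     R1 -= -24/11·R3  ⇒  (0, 1, 0, 0, 2/3)
     R2 -= -52/11·R3  ⇒  (0, 0, 1, 0, -11/9)

M[3][4] = -23/18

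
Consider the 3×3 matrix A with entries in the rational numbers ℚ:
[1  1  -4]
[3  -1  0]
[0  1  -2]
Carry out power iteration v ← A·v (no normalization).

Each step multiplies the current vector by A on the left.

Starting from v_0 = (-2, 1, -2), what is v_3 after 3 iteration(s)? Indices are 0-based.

v_3 = (76, -88, 62)

v_0 = (-2, 1, -2).
v_1 = A·v_0 = (7, -7, 5).
v_2 = A·v_1 = (-20, 28, -17).
v_3 = A·v_2 = (76, -88, 62).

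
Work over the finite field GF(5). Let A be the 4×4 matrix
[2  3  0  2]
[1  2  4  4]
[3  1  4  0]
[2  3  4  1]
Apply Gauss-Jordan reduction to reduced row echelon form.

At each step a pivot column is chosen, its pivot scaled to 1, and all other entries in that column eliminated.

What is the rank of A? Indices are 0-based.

rank = 4

[1] R0 /= 2  ⇒  (1, 4, 0, 1)
     R1 -= 1·R0  ⇒  (0, 3, 4, 3)
     R2 -= 3·R0  ⇒  (0, 4, 4, 2)
     R3 -= 2·R0  ⇒  (0, 0, 4, 4)
[2] R1 /= 3  ⇒  (0, 1, 3, 1)
     R0 -= 4·R1  ⇒  (1, 0, 3, 2)
     R2 -= 4·R1  ⇒  (0, 0, 2, 3)
[3] R2 /= 2  ⇒  (0, 0, 1, 4)
     R0 -= 3·R2  ⇒  (1, 0, 0, 0)
     R1 -= 3·R2  ⇒  (0, 1, 0, 4)
     R3 -= 4·R2  ⇒  (0, 0, 0, 3)
[4] R3 /= 3  ⇒  (0, 0, 0, 1)
     R1 -= 4·R3  ⇒  (0, 1, 0, 0)
     R2 -= 4·R3  ⇒  (0, 0, 1, 0)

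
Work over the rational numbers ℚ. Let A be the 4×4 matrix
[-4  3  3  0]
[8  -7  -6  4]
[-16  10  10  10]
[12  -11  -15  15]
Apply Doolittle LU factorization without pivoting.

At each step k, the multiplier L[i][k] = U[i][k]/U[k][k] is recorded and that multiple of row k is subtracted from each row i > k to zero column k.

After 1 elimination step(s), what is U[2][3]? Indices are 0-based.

U[2][3] = 10

k=0: U[0][0]=-4
  eliminate (1,0): mult=-2, new row 1: (0, -1, 0, 4); set L[1][0]=-2
  eliminate (2,0): mult=4, new row 2: (0, -2, -2, 10); set L[2][0]=4
  eliminate (3,0): mult=-3, new row 3: (0, -2, -6, 15); set L[3][0]=-3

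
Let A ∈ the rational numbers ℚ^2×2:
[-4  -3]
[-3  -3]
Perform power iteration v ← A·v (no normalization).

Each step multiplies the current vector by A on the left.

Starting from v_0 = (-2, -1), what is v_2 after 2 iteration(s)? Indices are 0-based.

v_0 = (-2, -1).
v_1 = A·v_0 = (11, 9).
v_2 = A·v_1 = (-71, -60).

v_2 = (-71, -60)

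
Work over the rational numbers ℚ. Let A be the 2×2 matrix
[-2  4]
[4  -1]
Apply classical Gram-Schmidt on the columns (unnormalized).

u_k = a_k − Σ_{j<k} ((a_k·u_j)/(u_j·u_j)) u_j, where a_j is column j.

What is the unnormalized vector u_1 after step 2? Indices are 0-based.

Step 1: u_0 = a_0 = (-2, 4).
Step 2: u_1 = a_1 − (-3/5)·u_0 = (14/5, 7/5).

u_1 = (14/5, 7/5)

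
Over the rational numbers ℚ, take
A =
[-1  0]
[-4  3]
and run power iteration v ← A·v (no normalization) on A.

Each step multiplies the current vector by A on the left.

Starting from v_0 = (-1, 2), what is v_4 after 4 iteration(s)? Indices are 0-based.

v_4 = (-1, 242)

v_0 = (-1, 2).
v_1 = A·v_0 = (1, 10).
v_2 = A·v_1 = (-1, 26).
v_3 = A·v_2 = (1, 82).
v_4 = A·v_3 = (-1, 242).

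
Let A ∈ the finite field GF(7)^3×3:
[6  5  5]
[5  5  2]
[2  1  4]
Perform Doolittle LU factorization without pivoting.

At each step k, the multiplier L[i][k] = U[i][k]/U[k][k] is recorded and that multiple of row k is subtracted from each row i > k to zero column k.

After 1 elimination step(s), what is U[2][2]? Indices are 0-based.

k=0: U[0][0]=6
  eliminate (1,0): mult=2, new row 1: (0, 2, 6); set L[1][0]=2
  eliminate (2,0): mult=5, new row 2: (0, 4, 0); set L[2][0]=5

U[2][2] = 0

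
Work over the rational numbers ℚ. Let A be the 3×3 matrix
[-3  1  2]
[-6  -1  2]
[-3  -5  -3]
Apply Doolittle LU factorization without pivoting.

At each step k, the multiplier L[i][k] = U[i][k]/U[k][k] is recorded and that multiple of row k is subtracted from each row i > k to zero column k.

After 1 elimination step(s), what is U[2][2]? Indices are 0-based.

U[2][2] = -5

Step 1: pivot at (0,0) is -3.
  row1 ← row1 − (2)·row0  ⇒  L[1][0]=2, U row1=(0, -3, -2)
  row2 ← row2 − (1)·row0  ⇒  L[2][0]=1, U row2=(0, -6, -5)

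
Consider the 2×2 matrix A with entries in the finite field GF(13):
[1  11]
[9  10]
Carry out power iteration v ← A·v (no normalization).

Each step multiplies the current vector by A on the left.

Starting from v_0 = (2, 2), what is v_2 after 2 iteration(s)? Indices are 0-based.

v_2 = (0, 11)

v_0 = (2, 2).
v_1 = A·v_0 = (11, 12).
v_2 = A·v_1 = (0, 11).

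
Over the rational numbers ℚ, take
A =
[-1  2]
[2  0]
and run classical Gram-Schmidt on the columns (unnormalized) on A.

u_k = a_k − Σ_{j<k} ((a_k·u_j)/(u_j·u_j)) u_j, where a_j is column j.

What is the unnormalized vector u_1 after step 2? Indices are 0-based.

Step 1: u_0 = a_0 = (-1, 2).
Step 2: u_1 = a_1 − (-2/5)·u_0 = (8/5, 4/5).

u_1 = (8/5, 4/5)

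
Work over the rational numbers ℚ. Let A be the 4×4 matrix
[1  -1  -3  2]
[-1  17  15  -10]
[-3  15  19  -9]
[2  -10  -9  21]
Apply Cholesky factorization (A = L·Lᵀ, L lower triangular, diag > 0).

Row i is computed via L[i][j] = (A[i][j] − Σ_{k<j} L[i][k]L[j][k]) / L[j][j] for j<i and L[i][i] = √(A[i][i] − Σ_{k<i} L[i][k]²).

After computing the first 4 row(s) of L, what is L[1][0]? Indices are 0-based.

Step 1: L[0][0] = √(1) = 1.
  L[1][0] = (-1) / L[0][0] = -1.
Step 2: L[1][1] = √(16) = 4.
  L[2][0] = (-3) / L[0][0] = -3.
  L[2][1] = (12) / L[1][1] = 3.
Step 3: L[2][2] = √(1) = 1.
  L[3][0] = (2) / L[0][0] = 2.
  L[3][1] = (-8) / L[1][1] = -2.
  L[3][2] = (3) / L[2][2] = 3.
Step 4: L[3][3] = √(4) = 2.

L[1][0] = -1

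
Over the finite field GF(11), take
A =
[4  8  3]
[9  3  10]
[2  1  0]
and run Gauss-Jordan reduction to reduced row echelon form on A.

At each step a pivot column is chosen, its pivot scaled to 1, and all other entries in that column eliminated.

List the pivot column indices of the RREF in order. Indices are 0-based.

pivot(0,0)=4: scale R0 → (1, 2, 9)
  clear (1,0): R1 −= (9)R0 → (0, 7, 6)
  clear (2,0): R2 −= (2)R0 → (0, 8, 4)
pivot(1,1)=7: scale R1 → (0, 1, 4)
  clear (0,1): R0 −= (2)R1 → (1, 0, 1)
  clear (2,1): R2 −= (8)R1 → (0, 0, 5)
pivot(2,2)=5: scale R2 → (0, 0, 1)
  clear (0,2): R0 −= (1)R2 → (1, 0, 0)
  clear (1,2): R1 −= (4)R2 → (0, 1, 0)

pivot columns: 0, 1, 2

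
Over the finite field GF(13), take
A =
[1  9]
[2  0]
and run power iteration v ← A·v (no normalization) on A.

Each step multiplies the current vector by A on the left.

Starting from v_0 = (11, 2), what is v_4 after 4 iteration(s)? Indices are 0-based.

v_0 = (11, 2).
v_1 = A·v_0 = (3, 9).
v_2 = A·v_1 = (6, 6).
v_3 = A·v_2 = (8, 12).
v_4 = A·v_3 = (12, 3).

v_4 = (12, 3)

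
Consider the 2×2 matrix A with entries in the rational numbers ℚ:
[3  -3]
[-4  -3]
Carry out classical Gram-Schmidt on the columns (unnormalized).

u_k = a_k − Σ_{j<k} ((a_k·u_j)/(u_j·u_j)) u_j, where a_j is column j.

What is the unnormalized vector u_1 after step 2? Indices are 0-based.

Step 1: u_0 = a_0 = (3, -4).
Step 2: u_1 = a_1 − (3/25)·u_0 = (-84/25, -63/25).

u_1 = (-84/25, -63/25)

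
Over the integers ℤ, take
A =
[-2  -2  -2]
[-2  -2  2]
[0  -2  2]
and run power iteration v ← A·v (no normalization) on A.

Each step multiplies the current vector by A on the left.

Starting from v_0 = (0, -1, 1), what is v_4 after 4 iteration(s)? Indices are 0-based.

v_0 = (0, -1, 1).
v_1 = A·v_0 = (0, 4, 4).
v_2 = A·v_1 = (-16, 0, 0).
v_3 = A·v_2 = (32, 32, 0).
v_4 = A·v_3 = (-128, -128, -64).

v_4 = (-128, -128, -64)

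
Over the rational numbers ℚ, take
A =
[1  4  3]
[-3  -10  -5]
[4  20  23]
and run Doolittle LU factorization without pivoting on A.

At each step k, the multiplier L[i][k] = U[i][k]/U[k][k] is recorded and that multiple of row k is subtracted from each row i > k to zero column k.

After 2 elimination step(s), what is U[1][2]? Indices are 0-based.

U[1][2] = 4

[col 0] pivot 1
  R1 -= -3*R0 → (0, 2, 4)  (L[1][0] := -3)
  R2 -= 4*R0 → (0, 4, 11)  (L[2][0] := 4)
[col 1] pivot 2
  R2 -= 2*R1 → (0, 0, 3)  (L[2][1] := 2)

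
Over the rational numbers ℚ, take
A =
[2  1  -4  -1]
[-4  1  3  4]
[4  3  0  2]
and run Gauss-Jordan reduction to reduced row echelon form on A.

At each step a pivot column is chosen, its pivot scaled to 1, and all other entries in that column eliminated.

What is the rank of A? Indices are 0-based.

rank = 3

pivot(0,0)=2: scale R0 → (1, 1/2, -2, -1/2)
  clear (1,0): R1 −= (-4)R0 → (0, 3, -5, 2)
  clear (2,0): R2 −= (4)R0 → (0, 1, 8, 4)
pivot(1,1)=3: scale R1 → (0, 1, -5/3, 2/3)
  clear (0,1): R0 −= (1/2)R1 → (1, 0, -7/6, -5/6)
  clear (2,1): R2 −= (1)R1 → (0, 0, 29/3, 10/3)
pivot(2,2)=29/3: scale R2 → (0, 0, 1, 10/29)
  clear (0,2): R0 −= (-7/6)R2 → (1, 0, 0, -25/58)
  clear (1,2): R1 −= (-5/3)R2 → (0, 1, 0, 36/29)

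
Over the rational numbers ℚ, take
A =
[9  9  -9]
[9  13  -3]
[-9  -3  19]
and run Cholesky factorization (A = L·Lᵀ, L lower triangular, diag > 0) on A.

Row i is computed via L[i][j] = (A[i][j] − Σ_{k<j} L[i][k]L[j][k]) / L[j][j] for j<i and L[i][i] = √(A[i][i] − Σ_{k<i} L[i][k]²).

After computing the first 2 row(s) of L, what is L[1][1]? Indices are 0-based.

L[1][1] = 2

Step 1: L[0][0] = √(9) = 3.
  L[1][0] = (9) / L[0][0] = 3.
Step 2: L[1][1] = √(4) = 2.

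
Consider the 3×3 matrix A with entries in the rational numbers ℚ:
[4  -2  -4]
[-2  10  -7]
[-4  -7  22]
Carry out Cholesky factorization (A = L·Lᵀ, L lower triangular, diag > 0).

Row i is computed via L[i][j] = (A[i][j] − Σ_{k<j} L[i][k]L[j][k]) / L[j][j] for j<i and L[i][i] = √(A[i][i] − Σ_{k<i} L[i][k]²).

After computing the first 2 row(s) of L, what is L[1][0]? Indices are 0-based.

L[1][0] = -1

Step 1: L[0][0] = √(4) = 2.
  L[1][0] = (-2) / L[0][0] = -1.
Step 2: L[1][1] = √(9) = 3.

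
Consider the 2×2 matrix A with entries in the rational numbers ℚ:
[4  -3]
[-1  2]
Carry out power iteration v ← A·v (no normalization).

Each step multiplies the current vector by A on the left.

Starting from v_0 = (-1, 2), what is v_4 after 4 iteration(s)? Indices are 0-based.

v_0 = (-1, 2).
v_1 = A·v_0 = (-10, 5).
v_2 = A·v_1 = (-55, 20).
v_3 = A·v_2 = (-280, 95).
v_4 = A·v_3 = (-1405, 470).

v_4 = (-1405, 470)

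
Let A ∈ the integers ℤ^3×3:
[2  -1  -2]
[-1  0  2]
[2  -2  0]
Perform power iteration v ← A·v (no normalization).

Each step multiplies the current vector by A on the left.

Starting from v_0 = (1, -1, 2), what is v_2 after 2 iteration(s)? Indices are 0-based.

v_2 = (-13, 9, -8)

v_0 = (1, -1, 2).
v_1 = A·v_0 = (-1, 3, 4).
v_2 = A·v_1 = (-13, 9, -8).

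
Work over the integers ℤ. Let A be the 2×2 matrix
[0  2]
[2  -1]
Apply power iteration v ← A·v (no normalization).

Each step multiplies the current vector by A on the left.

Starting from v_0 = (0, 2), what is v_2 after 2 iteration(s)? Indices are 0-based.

v_2 = (-4, 10)

v_0 = (0, 2).
v_1 = A·v_0 = (4, -2).
v_2 = A·v_1 = (-4, 10).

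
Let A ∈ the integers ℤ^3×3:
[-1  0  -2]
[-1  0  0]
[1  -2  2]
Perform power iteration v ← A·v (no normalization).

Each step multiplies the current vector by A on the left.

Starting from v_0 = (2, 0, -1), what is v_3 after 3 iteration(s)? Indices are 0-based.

v_3 = (-8, 0, 8)

v_0 = (2, 0, -1).
v_1 = A·v_0 = (0, -2, 0).
v_2 = A·v_1 = (0, 0, 4).
v_3 = A·v_2 = (-8, 0, 8).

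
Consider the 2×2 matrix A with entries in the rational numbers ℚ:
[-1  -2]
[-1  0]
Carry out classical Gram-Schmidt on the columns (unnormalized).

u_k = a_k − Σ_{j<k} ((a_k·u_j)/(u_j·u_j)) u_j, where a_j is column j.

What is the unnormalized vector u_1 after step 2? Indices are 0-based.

Step 1: u_0 = a_0 = (-1, -1).
Step 2: u_1 = a_1 − (1)·u_0 = (-1, 1).

u_1 = (-1, 1)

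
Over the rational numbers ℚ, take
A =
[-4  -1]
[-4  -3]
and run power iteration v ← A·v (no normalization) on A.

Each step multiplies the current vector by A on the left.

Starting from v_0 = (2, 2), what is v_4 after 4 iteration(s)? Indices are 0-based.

v_0 = (2, 2).
v_1 = A·v_0 = (-10, -14).
v_2 = A·v_1 = (54, 82).
v_3 = A·v_2 = (-298, -462).
v_4 = A·v_3 = (1654, 2578).

v_4 = (1654, 2578)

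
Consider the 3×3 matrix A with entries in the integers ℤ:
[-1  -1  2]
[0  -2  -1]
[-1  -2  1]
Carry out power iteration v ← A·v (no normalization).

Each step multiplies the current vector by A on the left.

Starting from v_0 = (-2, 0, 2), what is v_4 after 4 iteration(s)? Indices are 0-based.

v_4 = (-2, 6, 2)

v_0 = (-2, 0, 2).
v_1 = A·v_0 = (6, -2, 4).
v_2 = A·v_1 = (4, 0, 2).
v_3 = A·v_2 = (0, -2, -2).
v_4 = A·v_3 = (-2, 6, 2).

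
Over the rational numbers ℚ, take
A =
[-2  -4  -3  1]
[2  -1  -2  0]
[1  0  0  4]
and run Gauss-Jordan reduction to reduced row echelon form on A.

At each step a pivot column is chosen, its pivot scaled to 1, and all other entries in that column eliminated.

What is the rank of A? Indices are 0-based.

pivot(0,0)=-2: scale R0 → (1, 2, 3/2, -1/2)
  clear (1,0): R1 −= (2)R0 → (0, -5, -5, 1)
  clear (2,0): R2 −= (1)R0 → (0, -2, -3/2, 9/2)
pivot(1,1)=-5: scale R1 → (0, 1, 1, -1/5)
  clear (0,1): R0 −= (2)R1 → (1, 0, -1/2, -1/10)
  clear (2,1): R2 −= (-2)R1 → (0, 0, 1/2, 41/10)
pivot(2,2)=1/2: scale R2 → (0, 0, 1, 41/5)
  clear (0,2): R0 −= (-1/2)R2 → (1, 0, 0, 4)
  clear (1,2): R1 −= (1)R2 → (0, 1, 0, -42/5)

rank = 3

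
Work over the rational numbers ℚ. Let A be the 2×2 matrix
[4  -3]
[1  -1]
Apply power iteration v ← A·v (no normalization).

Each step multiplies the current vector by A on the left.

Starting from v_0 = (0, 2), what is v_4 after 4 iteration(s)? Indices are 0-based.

v_4 = (-198, -46)

v_0 = (0, 2).
v_1 = A·v_0 = (-6, -2).
v_2 = A·v_1 = (-18, -4).
v_3 = A·v_2 = (-60, -14).
v_4 = A·v_3 = (-198, -46).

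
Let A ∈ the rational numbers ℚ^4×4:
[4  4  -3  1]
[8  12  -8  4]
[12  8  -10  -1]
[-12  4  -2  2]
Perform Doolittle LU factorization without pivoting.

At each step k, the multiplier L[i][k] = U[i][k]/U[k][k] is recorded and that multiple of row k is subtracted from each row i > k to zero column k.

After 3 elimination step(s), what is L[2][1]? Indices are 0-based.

Step 1: pivot at (0,0) is 4.
  row1 ← row1 − (2)·row0  ⇒  L[1][0]=2, U row1=(0, 4, -2, 2)
  row2 ← row2 − (3)·row0  ⇒  L[2][0]=3, U row2=(0, -4, -1, -4)
  row3 ← row3 − (-3)·row0  ⇒  L[3][0]=-3, U row3=(0, 16, -11, 5)
Step 2: pivot at (1,1) is 4.
  row2 ← row2 − (-1)·row1  ⇒  L[2][1]=-1, U row2=(0, 0, -3, -2)
  row3 ← row3 − (4)·row1  ⇒  L[3][1]=4, U row3=(0, 0, -3, -3)
Step 3: pivot at (2,2) is -3.
  row3 ← row3 − (1)·row2  ⇒  L[3][2]=1, U row3=(0, 0, 0, -1)

L[2][1] = -1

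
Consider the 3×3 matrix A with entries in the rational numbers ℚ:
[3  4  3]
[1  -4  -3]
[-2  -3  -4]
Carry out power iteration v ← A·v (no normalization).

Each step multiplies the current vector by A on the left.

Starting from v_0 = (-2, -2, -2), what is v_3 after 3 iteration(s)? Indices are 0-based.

v_3 = (-566, 734, 554)

v_0 = (-2, -2, -2).
v_1 = A·v_0 = (-20, 12, 18).
v_2 = A·v_1 = (42, -122, -68).
v_3 = A·v_2 = (-566, 734, 554).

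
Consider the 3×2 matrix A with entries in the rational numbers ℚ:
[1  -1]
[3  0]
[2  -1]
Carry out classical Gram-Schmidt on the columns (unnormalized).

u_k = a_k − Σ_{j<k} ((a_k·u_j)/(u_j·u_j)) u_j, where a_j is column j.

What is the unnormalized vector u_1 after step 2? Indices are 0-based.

Step 1: u_0 = a_0 = (1, 3, 2).
Step 2: u_1 = a_1 − (-3/14)·u_0 = (-11/14, 9/14, -4/7).

u_1 = (-11/14, 9/14, -4/7)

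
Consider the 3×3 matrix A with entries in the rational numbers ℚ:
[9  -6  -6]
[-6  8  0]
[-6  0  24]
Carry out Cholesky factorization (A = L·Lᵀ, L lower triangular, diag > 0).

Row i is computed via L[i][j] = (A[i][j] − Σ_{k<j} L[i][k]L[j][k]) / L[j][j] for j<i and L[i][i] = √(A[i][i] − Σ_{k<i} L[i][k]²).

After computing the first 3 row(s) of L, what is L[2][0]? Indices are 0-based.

L[2][0] = -2

Step 1: L[0][0] = √(9) = 3.
  L[1][0] = (-6) / L[0][0] = -2.
Step 2: L[1][1] = √(4) = 2.
  L[2][0] = (-6) / L[0][0] = -2.
  L[2][1] = (-4) / L[1][1] = -2.
Step 3: L[2][2] = √(16) = 4.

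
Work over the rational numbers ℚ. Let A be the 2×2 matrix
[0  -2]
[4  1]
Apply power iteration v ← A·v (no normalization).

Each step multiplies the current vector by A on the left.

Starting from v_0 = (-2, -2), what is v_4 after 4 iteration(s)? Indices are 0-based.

v_4 = (-172, 38)

v_0 = (-2, -2).
v_1 = A·v_0 = (4, -10).
v_2 = A·v_1 = (20, 6).
v_3 = A·v_2 = (-12, 86).
v_4 = A·v_3 = (-172, 38).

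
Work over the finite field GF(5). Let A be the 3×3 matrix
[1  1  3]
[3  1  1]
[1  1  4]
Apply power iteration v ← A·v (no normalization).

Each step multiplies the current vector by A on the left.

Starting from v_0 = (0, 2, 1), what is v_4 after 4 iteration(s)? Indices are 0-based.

v_4 = (4, 0, 2)

v_0 = (0, 2, 1).
v_1 = A·v_0 = (0, 3, 1).
v_2 = A·v_1 = (1, 4, 2).
v_3 = A·v_2 = (1, 4, 3).
v_4 = A·v_3 = (4, 0, 2).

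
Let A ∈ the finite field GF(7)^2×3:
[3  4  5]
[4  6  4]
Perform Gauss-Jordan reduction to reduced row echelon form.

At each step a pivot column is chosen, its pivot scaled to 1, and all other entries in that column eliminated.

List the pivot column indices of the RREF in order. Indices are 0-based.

pivot(0,0)=3: scale R0 → (1, 6, 4)
  clear (1,0): R1 −= (4)R0 → (0, 3, 2)
pivot(1,1)=3: scale R1 → (0, 1, 3)
  clear (0,1): R0 −= (6)R1 → (1, 0, 0)

pivot columns: 0, 1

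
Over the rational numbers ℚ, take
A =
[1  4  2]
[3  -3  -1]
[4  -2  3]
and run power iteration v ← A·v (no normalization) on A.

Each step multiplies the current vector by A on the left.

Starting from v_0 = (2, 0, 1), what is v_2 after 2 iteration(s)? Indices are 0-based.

v_0 = (2, 0, 1).
v_1 = A·v_0 = (4, 5, 11).
v_2 = A·v_1 = (46, -14, 39).

v_2 = (46, -14, 39)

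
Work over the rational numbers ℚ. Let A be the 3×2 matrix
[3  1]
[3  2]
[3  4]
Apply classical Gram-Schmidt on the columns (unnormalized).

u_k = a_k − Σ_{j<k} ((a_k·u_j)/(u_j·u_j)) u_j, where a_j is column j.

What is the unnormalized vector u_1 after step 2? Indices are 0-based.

Step 1: u_0 = a_0 = (3, 3, 3).
Step 2: u_1 = a_1 − (7/9)·u_0 = (-4/3, -1/3, 5/3).

u_1 = (-4/3, -1/3, 5/3)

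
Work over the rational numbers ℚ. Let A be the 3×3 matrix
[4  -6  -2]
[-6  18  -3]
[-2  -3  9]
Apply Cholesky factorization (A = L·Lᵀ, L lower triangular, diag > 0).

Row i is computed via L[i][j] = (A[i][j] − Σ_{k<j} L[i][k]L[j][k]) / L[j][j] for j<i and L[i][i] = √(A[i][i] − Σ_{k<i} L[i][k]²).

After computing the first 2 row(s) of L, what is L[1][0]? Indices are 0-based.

L[1][0] = -3

Step 1: L[0][0] = √(4) = 2.
  L[1][0] = (-6) / L[0][0] = -3.
Step 2: L[1][1] = √(9) = 3.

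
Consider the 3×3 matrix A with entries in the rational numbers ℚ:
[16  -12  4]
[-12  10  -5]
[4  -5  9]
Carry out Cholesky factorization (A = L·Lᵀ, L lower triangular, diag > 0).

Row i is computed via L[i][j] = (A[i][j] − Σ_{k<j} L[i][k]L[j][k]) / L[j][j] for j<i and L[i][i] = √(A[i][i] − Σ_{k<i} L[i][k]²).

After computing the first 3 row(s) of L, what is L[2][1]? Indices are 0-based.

L[2][1] = -2

Step 1: L[0][0] = √(16) = 4.
  L[1][0] = (-12) / L[0][0] = -3.
Step 2: L[1][1] = √(1) = 1.
  L[2][0] = (4) / L[0][0] = 1.
  L[2][1] = (-2) / L[1][1] = -2.
Step 3: L[2][2] = √(4) = 2.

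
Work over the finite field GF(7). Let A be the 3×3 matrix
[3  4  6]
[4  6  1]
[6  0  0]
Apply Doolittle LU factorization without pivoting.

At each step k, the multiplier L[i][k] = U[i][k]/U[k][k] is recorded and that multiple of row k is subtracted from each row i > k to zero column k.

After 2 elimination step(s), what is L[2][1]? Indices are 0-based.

k=0: U[0][0]=3
  eliminate (1,0): mult=6, new row 1: (0, 3, 0); set L[1][0]=6
  eliminate (2,0): mult=2, new row 2: (0, 6, 2); set L[2][0]=2
k=1: U[1][1]=3
  eliminate (2,1): mult=2, new row 2: (0, 0, 2); set L[2][1]=2

L[2][1] = 2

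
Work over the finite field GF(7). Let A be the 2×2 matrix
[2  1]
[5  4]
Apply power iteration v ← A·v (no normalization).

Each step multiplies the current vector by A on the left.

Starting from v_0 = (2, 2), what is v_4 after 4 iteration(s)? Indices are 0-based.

v_4 = (0, 4)

v_0 = (2, 2).
v_1 = A·v_0 = (6, 4).
v_2 = A·v_1 = (2, 4).
v_3 = A·v_2 = (1, 5).
v_4 = A·v_3 = (0, 4).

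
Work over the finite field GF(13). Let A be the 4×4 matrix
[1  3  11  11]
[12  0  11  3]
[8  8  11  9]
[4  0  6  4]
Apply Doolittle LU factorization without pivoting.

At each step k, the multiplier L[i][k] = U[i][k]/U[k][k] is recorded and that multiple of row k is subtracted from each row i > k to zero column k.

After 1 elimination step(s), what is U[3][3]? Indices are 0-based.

Step 1: pivot at (0,0) is 1.
  row1 ← row1 − (12)·row0  ⇒  L[1][0]=12, U row1=(0, 3, 9, 1)
  row2 ← row2 − (8)·row0  ⇒  L[2][0]=8, U row2=(0, 10, 1, 12)
  row3 ← row3 − (4)·row0  ⇒  L[3][0]=4, U row3=(0, 1, 1, 12)

U[3][3] = 12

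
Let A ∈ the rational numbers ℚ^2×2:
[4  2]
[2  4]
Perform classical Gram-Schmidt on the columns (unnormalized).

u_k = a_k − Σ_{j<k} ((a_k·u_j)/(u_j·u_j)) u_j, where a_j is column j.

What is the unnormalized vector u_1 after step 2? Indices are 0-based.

u_1 = (-6/5, 12/5)

Step 1: u_0 = a_0 = (4, 2).
Step 2: u_1 = a_1 − (4/5)·u_0 = (-6/5, 12/5).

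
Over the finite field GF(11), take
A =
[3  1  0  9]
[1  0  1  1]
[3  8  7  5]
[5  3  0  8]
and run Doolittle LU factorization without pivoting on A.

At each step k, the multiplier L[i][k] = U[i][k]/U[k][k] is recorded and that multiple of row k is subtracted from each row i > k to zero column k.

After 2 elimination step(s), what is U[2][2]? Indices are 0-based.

k=0: U[0][0]=3
  eliminate (1,0): mult=4, new row 1: (0, 7, 1, 9); set L[1][0]=4
  eliminate (2,0): mult=1, new row 2: (0, 7, 7, 7); set L[2][0]=1
  eliminate (3,0): mult=9, new row 3: (0, 5, 0, 4); set L[3][0]=9
k=1: U[1][1]=7
  eliminate (2,1): mult=1, new row 2: (0, 0, 6, 9); set L[2][1]=1
  eliminate (3,1): mult=7, new row 3: (0, 0, 4, 7); set L[3][1]=7

U[2][2] = 6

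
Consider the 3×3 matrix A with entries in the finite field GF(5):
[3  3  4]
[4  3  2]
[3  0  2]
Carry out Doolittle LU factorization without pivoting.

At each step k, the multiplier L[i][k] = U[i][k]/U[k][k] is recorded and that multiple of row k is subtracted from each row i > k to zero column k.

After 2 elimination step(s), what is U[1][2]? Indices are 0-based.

k=0: U[0][0]=3
  eliminate (1,0): mult=3, new row 1: (0, 4, 0); set L[1][0]=3
  eliminate (2,0): mult=1, new row 2: (0, 2, 3); set L[2][0]=1
k=1: U[1][1]=4
  eliminate (2,1): mult=3, new row 2: (0, 0, 3); set L[2][1]=3

U[1][2] = 0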